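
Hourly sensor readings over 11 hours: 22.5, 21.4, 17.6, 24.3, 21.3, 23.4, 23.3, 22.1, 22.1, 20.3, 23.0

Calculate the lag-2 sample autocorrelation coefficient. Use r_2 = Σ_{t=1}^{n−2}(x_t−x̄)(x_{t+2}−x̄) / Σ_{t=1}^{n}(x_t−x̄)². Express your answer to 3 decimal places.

Mean x̄ = (22.5 + 21.4 + 17.6 + 24.3 + 21.3 + 23.4 + 23.3 + 22.1 + 22.1 + 20.3 + 23.0)/11 = 21.9364
Numerator Σ_{t=1}^{9}(x_t−x̄)(x_{t+2}−x̄) = 2.0083
Denominator Σ(x_t−x̄)² = 33.2655
r_2 = 2.0083 / 33.2655 = 0.060

0.060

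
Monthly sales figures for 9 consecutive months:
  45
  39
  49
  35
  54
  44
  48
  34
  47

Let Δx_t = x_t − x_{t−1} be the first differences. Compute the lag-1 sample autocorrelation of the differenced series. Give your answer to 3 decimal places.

First differences Δx: -6, 10, -14, 19, -10, 4, -14, 13
Mean of differences = 0.2500
Numerator Σ(Δx_t−Δx̄)(Δx_{t+1}−Δx̄) = -932.8125
Denominator Σ(Δx_t−Δx̄)² = 1173.5000
r_1(Δx) = -932.8125 / 1173.5000 = -0.795

-0.795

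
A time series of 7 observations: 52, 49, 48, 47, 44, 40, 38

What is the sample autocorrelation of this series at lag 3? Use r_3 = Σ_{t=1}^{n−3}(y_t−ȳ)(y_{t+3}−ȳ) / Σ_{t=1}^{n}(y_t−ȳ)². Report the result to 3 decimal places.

Mean ȳ = (52 + 49 + 48 + 47 + 44 + 40 + 38)/7 = 45.4286
Deviations from mean: 6.5714, 3.5714, 2.5714, 1.5714, -1.4286, -5.4286, -7.4286
Σ(y_t−ȳ)(y_{t+3}−ȳ) = (10.3265) + (-5.1020) + (-13.9592) + (-11.6735) = -20.4082
Denominator Σ(y_t−ȳ)² = 151.7143
r_3 = -20.4082 / 151.7143 = -0.135

-0.135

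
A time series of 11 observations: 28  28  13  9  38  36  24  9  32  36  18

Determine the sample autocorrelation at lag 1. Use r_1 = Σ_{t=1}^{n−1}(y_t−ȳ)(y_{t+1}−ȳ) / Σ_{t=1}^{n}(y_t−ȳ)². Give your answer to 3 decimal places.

Mean ȳ = (28 + 28 + 13 + 9 + 38 + 36 + 24 + 9 + 32 + 36 + 18)/11 = 24.6364
Numerator Σ_{t=1}^{10}(y_t−ȳ)(y_{t+1}−ȳ) = -7.1322
Denominator Σ(y_t−ȳ)² = 1182.5455
r_1 = -7.1322 / 1182.5455 = -0.006

-0.006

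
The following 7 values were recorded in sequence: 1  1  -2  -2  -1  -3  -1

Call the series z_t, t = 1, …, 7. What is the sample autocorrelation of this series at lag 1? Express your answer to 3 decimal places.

Mean z̄ = (1 + 1 − 2 − 2 − 1 − 3 − 1)/7 = -1.0000
Deviations from mean: 2.0000, 2.0000, -1.0000, -1.0000, 0.0000, -2.0000, 0.0000
Numerator Σ_{t=1}^{6}(z_t−z̄)(z_{t+1}−z̄) = 3.0000
Denominator Σ(z_t−z̄)² = 14.0000
r_1 = 3.0000 / 14.0000 = 0.214

0.214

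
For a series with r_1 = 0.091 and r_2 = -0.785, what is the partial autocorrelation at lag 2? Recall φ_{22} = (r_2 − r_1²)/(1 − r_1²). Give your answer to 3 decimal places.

-0.800

φ_{22} = (r_2 − r_1²) / (1 − r_1²)
r_1² = (0.091)² = 0.008281
Numerator = -0.785 − 0.0083 = -0.7933; denominator = 1 − 0.0083 = 0.9917
φ_{22} = -0.7933 / 0.9917 = -0.800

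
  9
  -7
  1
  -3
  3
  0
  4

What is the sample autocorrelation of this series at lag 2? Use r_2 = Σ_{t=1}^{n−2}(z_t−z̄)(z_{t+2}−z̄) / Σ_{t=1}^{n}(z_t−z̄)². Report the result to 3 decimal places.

Mean z̄ = (9 − 7 + 1 − 3 + 3 + 0 + 4)/7 = 1.0000
Σ(z_t−z̄)(z_{t+2}−z̄) = (0.0000) + (32.0000) + (0.0000) + (4.0000) + (6.0000) = 42.0000
Denominator Σ(z_t−z̄)² = 158.0000
r_2 = 42.0000 / 158.0000 = 0.266

0.266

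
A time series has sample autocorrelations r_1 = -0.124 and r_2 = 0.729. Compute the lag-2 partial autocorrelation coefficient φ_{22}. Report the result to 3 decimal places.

φ_{22} = (r_2 − r_1²) / (1 − r_1²)
r_1² = (-0.124)² = 0.015376
Numerator = 0.729 − 0.0154 = 0.7136; denominator = 1 − 0.0154 = 0.9846
φ_{22} = 0.7136 / 0.9846 = 0.725

0.725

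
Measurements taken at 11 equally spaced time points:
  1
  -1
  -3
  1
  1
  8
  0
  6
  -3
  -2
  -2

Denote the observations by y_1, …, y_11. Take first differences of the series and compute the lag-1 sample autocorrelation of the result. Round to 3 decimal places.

First differences Δy: -2, -2, 4, 0, 7, -8, 6, -9, 1, 0
Mean of differences = -0.3000
Numerator Σ(Δy_t−Δȳ)(Δy_{t+1}−Δȳ) = -171.3900
Denominator Σ(Δy_t−Δȳ)² = 254.1000
r_1(Δy) = -171.3900 / 254.1000 = -0.674

-0.674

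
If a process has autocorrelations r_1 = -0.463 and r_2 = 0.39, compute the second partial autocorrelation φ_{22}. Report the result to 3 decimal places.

0.224

φ_{22} = (r_2 − r_1²) / (1 − r_1²)
r_1² = (-0.463)² = 0.214369
Numerator = 0.39 − 0.2144 = 0.1756; denominator = 1 − 0.2144 = 0.7856
φ_{22} = 0.1756 / 0.7856 = 0.224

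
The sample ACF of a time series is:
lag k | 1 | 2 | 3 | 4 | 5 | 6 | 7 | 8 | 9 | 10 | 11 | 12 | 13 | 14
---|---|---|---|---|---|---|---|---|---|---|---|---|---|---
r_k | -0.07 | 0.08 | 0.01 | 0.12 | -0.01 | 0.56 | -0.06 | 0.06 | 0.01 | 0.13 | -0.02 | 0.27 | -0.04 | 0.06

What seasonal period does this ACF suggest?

The largest autocorrelation is r_6 = 0.56, with a weaker echo at lag 12 (0.27); the remaining lags stay at or below 0.13.
The dominant spike at lag 6 indicates a seasonal period of 6.

6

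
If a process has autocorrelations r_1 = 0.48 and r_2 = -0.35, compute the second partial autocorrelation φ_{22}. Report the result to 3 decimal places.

-0.754

φ_{22} = (r_2 − r_1²) / (1 − r_1²)
r_1² = (0.48)² = 0.2304
Numerator = -0.35 − 0.2304 = -0.5804; denominator = 1 − 0.2304 = 0.7696
φ_{22} = -0.5804 / 0.7696 = -0.754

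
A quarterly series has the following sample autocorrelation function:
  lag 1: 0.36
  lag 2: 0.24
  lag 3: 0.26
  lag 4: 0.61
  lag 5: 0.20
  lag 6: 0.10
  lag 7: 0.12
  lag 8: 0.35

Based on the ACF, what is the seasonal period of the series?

The largest autocorrelation is r_4 = 0.61; the remaining lags stay at or below 0.36. The elevated value at lag 1 (0.36), dropping to 0.24 at lag 2, reflects decaying short-term dependence rather than seasonality.
The dominant spike at lag 4 indicates a seasonal period of 4.

4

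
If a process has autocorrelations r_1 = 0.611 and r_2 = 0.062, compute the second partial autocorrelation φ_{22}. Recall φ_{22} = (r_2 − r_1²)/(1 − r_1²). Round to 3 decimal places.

-0.497

φ_{22} = (r_2 − r_1²) / (1 − r_1²)
r_1² = (0.611)² = 0.373321
Numerator = 0.062 − 0.3733 = -0.3113; denominator = 1 − 0.3733 = 0.6267
φ_{22} = -0.3113 / 0.6267 = -0.497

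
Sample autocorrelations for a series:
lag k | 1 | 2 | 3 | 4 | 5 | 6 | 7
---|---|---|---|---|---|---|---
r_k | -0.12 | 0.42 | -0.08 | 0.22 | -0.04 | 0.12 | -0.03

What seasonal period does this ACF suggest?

The largest autocorrelation is r_2 = 0.42, with a weaker echo at lag 4 (0.22); the remaining lags stay at or below 0.12.
The dominant spike at lag 2 indicates a seasonal period of 2.

2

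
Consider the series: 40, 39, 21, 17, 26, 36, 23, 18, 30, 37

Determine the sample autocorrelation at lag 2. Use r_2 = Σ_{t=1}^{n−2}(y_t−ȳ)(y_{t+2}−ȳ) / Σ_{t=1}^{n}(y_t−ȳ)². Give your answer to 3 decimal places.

Mean ȳ = (40 + 39 + 21 + 17 + 26 + 36 + 23 + 18 + 30 + 37)/10 = 28.7000
Numerator Σ_{t=1}^{8}(y_t−ȳ)(y_{t+2}−ȳ) = -431.0800
Denominator Σ(y_t−ȳ)² = 708.1000
r_2 = -431.0800 / 708.1000 = -0.609

-0.609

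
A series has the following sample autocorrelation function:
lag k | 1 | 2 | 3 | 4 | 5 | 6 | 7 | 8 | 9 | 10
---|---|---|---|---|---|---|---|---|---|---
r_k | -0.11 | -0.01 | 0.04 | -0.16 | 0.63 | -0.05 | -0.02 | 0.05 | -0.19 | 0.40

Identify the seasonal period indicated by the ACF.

The largest autocorrelation is r_5 = 0.63, with a weaker echo at lag 10 (0.40); the remaining lags stay at or below 0.05.
The dominant spike at lag 5 indicates a seasonal period of 5.

5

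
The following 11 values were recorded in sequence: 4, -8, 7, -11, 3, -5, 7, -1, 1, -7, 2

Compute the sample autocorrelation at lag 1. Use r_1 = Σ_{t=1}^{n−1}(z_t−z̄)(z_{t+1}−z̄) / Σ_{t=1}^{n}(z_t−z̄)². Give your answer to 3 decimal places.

Mean z̄ = (4 − 8 + 7 − 11 + 3 − 5 + 7 − 1 + 1 − 7 + 2)/11 = -0.7273
Numerator Σ_{t=1}^{10}(z_t−z̄)(z_{t+1}−z̄) = -287.7107
Denominator Σ(z_t−z̄)² = 382.1818
r_1 = -287.7107 / 382.1818 = -0.753

-0.753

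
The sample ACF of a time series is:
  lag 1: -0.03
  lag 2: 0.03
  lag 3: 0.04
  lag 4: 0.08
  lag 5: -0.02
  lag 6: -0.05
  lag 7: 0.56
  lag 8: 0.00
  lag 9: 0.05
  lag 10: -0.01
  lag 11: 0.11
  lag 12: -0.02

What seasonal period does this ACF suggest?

The largest autocorrelation is r_7 = 0.56; the remaining lags stay at or below 0.11.
The dominant spike at lag 7 indicates a seasonal period of 7.

7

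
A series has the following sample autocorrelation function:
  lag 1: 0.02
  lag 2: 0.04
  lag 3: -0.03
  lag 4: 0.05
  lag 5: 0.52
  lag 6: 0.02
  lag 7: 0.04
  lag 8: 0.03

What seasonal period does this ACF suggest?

5

The largest autocorrelation is r_5 = 0.52; the remaining lags stay at or below 0.05.
The dominant spike at lag 5 indicates a seasonal period of 5.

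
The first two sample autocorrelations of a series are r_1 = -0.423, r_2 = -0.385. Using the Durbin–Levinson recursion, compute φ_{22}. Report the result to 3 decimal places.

φ_{22} = (r_2 − r_1²) / (1 − r_1²)
r_1² = (-0.423)² = 0.178929
Numerator = -0.385 − 0.1789 = -0.5639; denominator = 1 − 0.1789 = 0.8211
φ_{22} = -0.5639 / 0.8211 = -0.687

-0.687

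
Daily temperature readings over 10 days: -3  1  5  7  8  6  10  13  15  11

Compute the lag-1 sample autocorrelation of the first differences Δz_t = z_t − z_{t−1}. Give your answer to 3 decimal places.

0.028

First differences Δz: 4, 4, 2, 1, -2, 4, 3, 2, -4
Mean of differences = 1.5556
Numerator Σ(Δz_t−Δz̄)(Δz_{t+1}−Δz̄) = 1.8025
Denominator Σ(Δz_t−Δz̄)² = 64.2222
r_1(Δz) = 1.8025 / 64.2222 = 0.028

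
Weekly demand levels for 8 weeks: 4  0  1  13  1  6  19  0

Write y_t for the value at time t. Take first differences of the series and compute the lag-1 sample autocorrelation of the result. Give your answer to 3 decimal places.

First differences Δy: -4, 1, 12, -12, 5, 13, -19
Mean of differences = -0.5714
Numerator Σ(Δy_t−Δȳ)(Δy_{t+1}−Δȳ) = -367.4694
Denominator Σ(Δy_t−Δȳ)² = 857.7143
r_1(Δy) = -367.4694 / 857.7143 = -0.428

-0.428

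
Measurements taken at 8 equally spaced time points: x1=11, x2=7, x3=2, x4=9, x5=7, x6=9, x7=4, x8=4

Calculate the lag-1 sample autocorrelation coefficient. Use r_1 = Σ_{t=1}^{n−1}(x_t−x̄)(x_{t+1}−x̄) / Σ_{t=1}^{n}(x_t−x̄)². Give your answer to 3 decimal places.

Mean x̄ = (11 + 7 + 2 + 9 + 7 + 9 + 4 + 4)/8 = 6.6250
Σ(x_t−x̄)(x_{t+1}−x̄) = (1.6406) + (-1.7344) + (-10.9844) + (0.8906) + (0.8906) + (-6.2344) + (6.8906) = -8.6406
Denominator Σ(x_t−x̄)² = 65.8750
r_1 = -8.6406 / 65.8750 = -0.131

-0.131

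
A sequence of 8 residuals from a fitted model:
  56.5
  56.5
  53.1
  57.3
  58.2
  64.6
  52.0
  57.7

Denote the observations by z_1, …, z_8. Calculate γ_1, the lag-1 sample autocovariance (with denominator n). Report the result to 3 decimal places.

-3.874

Mean z̄ = (56.5 + 56.5 + 53.1 + 57.3 + 58.2 + 64.6 + 52.0 + 57.7)/8 = 56.9875
Σ_{t=1}^{7}(z_t−z̄)(z_{t+1}−z̄) = -30.9939
γ_1 = -30.9939 / 8 = -3.874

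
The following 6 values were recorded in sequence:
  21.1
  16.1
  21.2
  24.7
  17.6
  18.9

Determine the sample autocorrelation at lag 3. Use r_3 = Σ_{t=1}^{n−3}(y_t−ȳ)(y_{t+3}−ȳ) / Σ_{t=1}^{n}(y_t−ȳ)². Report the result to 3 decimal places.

0.281

Mean ȳ = (21.1 + 16.1 + 21.2 + 24.7 + 17.6 + 18.9)/6 = 19.9333
Deviations from mean: 1.1667, -3.8333, 1.2667, 4.7667, -2.3333, -1.0333
Σ(y_t−ȳ)(y_{t+3}−ȳ) = (5.5611) + (8.9444) + (-1.3089) = 13.1967
Denominator Σ(y_t−ȳ)² = 46.8933
r_3 = 13.1967 / 46.8933 = 0.281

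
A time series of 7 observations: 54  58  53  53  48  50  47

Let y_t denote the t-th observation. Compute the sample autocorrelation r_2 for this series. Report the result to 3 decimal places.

Mean ȳ = (54 + 58 + 53 + 53 + 48 + 50 + 47)/7 = 51.8571
Σ(y_t−ȳ)(y_{t+2}−ȳ) = (2.4490) + (7.0204) + (-4.4082) + (-2.1224) + (18.7347) = 21.6735
Denominator Σ(y_t−ȳ)² = 86.8571
r_2 = 21.6735 / 86.8571 = 0.250

0.250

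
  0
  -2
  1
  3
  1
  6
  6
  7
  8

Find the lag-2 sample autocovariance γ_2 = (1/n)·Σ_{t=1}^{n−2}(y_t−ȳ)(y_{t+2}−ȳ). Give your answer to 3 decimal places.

Mean ȳ = (0 − 2 + 1 + 3 + 1 + 6 + 6 + 7 + 8)/9 = 3.3333
Σ_{t=1}^{7}(y_t−ȳ)(y_{t+2}−ȳ) = 30.1111
γ_2 = 30.1111 / 9 = 3.346

3.346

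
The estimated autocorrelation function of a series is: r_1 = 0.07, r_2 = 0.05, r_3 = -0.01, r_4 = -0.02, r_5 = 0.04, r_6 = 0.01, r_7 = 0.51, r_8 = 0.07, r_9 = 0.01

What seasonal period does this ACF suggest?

The largest autocorrelation is r_7 = 0.51; the remaining lags stay at or below 0.07.
The dominant spike at lag 7 indicates a seasonal period of 7.

7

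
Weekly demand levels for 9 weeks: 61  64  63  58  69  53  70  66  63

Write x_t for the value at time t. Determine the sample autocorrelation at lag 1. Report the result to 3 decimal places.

-0.629

Mean x̄ = (61 + 64 + 63 + 58 + 69 + 53 + 70 + 66 + 63)/9 = 63.0000
Numerator Σ_{t=1}^{8}(x_t−x̄)(x_{t+1}−x̄) = -141.0000
Denominator Σ(x_t−x̄)² = 224.0000
r_1 = -141.0000 / 224.0000 = -0.629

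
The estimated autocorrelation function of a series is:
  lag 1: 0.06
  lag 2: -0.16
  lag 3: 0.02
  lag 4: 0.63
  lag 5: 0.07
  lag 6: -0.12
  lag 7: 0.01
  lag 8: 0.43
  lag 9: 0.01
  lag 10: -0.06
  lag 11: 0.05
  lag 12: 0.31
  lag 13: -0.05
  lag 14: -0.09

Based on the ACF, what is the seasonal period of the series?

The largest autocorrelation is r_4 = 0.63, with weaker echoes at lags 8 (0.43) and 12 (0.31); the remaining lags stay at or below 0.07.
The dominant spike at lag 4 indicates a seasonal period of 4.

4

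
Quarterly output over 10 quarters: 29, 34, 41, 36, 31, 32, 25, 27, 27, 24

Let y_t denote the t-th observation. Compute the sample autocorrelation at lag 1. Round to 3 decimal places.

Mean ȳ = (29 + 34 + 41 + 36 + 31 + 32 + 25 + 27 + 27 + 24)/10 = 30.6000
Numerator Σ_{t=1}^{9}(y_t−ȳ)(y_{t+1}−ȳ) = 137.8400
Denominator Σ(y_t−ȳ)² = 254.4000
r_1 = 137.8400 / 254.4000 = 0.542

0.542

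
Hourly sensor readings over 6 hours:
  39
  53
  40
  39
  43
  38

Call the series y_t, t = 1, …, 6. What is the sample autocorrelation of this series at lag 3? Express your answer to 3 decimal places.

0.175

Mean ȳ = (39 + 53 + 40 + 39 + 43 + 38)/6 = 42.0000
Deviations from mean: -3.0000, 11.0000, -2.0000, -3.0000, 1.0000, -4.0000
Numerator Σ_{t=1}^{3}(y_t−ȳ)(y_{t+3}−ȳ) = 28.0000
Denominator Σ(y_t−ȳ)² = 160.0000
r_3 = 28.0000 / 160.0000 = 0.175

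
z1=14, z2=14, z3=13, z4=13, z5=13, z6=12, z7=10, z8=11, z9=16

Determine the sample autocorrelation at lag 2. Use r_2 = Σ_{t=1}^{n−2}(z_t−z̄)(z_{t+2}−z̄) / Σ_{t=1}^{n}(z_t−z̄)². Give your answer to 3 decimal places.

Mean z̄ = (14 + 14 + 13 + 13 + 13 + 12 + 10 + 11 + 16)/9 = 12.8889
Numerator Σ_{t=1}^{7}(z_t−z̄)(z_{t+2}−z̄) = -7.4691
Denominator Σ(z_t−z̄)² = 24.8889
r_2 = -7.4691 / 24.8889 = -0.300

-0.300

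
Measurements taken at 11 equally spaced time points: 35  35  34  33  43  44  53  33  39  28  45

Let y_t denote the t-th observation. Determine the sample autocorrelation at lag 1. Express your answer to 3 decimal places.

-0.047

Mean ȳ = (35 + 35 + 34 + 33 + 43 + 44 + 53 + 33 + 39 + 28 + 45)/11 = 38.3636
Numerator Σ_{t=1}^{10}(y_t−ȳ)(y_{t+1}−ȳ) = -24.1322
Denominator Σ(y_t−ȳ)² = 518.5455
r_1 = -24.1322 / 518.5455 = -0.047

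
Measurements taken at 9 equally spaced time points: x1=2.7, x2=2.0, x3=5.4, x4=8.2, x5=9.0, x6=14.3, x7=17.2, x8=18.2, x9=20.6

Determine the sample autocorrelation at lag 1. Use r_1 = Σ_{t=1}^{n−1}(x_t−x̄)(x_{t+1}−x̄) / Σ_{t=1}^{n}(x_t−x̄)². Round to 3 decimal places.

Mean x̄ = (2.7 + 2.0 + 5.4 + 8.2 + 9.0 + 14.3 + 17.2 + 18.2 + 20.6)/9 = 10.8444
Numerator Σ_{t=1}^{8}(x_t−x̄)(x_{t+1}−x̄) = 273.5558
Denominator Σ(x_t−x̄)² = 386.2022
r_1 = 273.5558 / 386.2022 = 0.708

0.708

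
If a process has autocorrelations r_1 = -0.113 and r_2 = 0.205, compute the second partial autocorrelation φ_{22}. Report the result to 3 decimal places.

φ_{22} = (r_2 − r_1²) / (1 − r_1²)
r_1² = (-0.113)² = 0.012769
Numerator = 0.205 − 0.0128 = 0.1922; denominator = 1 − 0.0128 = 0.9872
φ_{22} = 0.1922 / 0.9872 = 0.195

0.195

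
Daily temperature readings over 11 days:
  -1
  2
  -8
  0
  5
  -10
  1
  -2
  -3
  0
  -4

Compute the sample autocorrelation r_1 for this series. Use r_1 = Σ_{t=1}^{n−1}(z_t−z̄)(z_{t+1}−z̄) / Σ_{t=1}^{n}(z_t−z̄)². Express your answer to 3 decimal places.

Mean z̄ = (-1 + 2 − 8 + 0 + 5 − 10 + 1 − 2 − 3 + 0 − 4)/11 = -1.8182
Numerator Σ_{t=1}^{10}(z_t−z̄)(z_{t+1}−z̄) = -104.5785
Denominator Σ(z_t−z̄)² = 187.6364
r_1 = -104.5785 / 187.6364 = -0.557

-0.557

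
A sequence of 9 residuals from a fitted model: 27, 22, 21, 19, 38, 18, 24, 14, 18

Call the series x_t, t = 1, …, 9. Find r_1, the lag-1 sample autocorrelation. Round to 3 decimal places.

Mean x̄ = (27 + 22 + 21 + 19 + 38 + 18 + 24 + 14 + 18)/9 = 22.3333
Numerator Σ_{t=1}^{8}(x_t−x̄)(x_{t+1}−x̄) = -101.7778
Denominator Σ(x_t−x̄)² = 390.0000
r_1 = -101.7778 / 390.0000 = -0.261

-0.261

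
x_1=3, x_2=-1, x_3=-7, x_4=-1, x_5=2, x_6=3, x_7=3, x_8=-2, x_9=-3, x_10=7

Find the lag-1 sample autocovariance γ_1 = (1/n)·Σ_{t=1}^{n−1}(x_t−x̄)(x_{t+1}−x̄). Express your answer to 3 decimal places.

0.524

Mean x̄ = (3 − 1 − 7 − 1 + 2 + 3 + 3 − 2 − 3 + 7)/10 = 0.4000
Σ_{t=1}^{9}(x_t−x̄)(x_{t+1}−x̄) = 5.2400
γ_1 = 5.2400 / 10 = 0.524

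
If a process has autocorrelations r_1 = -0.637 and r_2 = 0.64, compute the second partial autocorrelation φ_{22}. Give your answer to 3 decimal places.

0.394

φ_{22} = (r_2 − r_1²) / (1 − r_1²)
r_1² = (-0.637)² = 0.405769
Numerator = 0.64 − 0.4058 = 0.2342; denominator = 1 − 0.4058 = 0.5942
φ_{22} = 0.2342 / 0.5942 = 0.394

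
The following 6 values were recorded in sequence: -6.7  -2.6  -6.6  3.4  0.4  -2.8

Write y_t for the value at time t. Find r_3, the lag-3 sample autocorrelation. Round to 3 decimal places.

-0.307

Mean ȳ = (-6.7 − 2.6 − 6.6 + 3.4 + 0.4 − 2.8)/6 = -2.4833
Deviations from mean: -4.2167, -0.1167, -4.1167, 5.8833, 2.8833, -0.3167
Σ(y_t−ȳ)(y_{t+3}−ȳ) = (-24.8081) + (-0.3364) + (1.3036) = -23.8408
Denominator Σ(y_t−ȳ)² = 77.7683
r_3 = -23.8408 / 77.7683 = -0.307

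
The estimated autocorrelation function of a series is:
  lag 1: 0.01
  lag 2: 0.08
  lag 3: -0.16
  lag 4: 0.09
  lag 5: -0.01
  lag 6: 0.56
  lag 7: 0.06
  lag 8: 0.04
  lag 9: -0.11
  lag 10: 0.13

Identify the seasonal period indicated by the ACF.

The largest autocorrelation is r_6 = 0.56; the remaining lags stay at or below 0.13.
The dominant spike at lag 6 indicates a seasonal period of 6.

6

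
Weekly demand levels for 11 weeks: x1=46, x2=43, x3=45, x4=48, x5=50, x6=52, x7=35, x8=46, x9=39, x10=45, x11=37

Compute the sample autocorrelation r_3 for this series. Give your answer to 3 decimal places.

-0.281

Mean x̄ = (46 + 43 + 45 + 48 + 50 + 52 + 35 + 46 + 39 + 45 + 37)/11 = 44.1818
Numerator Σ_{t=1}^{8}(x_t−x̄)(x_{t+3}−x̄) = -79.0992
Denominator Σ(x_t−x̄)² = 281.6364
r_3 = -79.0992 / 281.6364 = -0.281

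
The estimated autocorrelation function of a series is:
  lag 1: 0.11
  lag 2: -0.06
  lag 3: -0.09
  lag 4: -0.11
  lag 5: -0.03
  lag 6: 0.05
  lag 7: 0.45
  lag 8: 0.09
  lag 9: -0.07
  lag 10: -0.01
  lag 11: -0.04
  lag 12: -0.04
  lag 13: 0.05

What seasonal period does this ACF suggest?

The largest autocorrelation is r_7 = 0.45; the remaining lags stay at or below 0.11.
The dominant spike at lag 7 indicates a seasonal period of 7.

7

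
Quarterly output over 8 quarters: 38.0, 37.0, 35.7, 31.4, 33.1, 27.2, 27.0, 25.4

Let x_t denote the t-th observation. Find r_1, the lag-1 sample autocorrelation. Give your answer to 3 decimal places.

0.580

Mean x̄ = (38.0 + 37.0 + 35.7 + 31.4 + 33.1 + 27.2 + 27.0 + 25.4)/8 = 31.8500
Deviations from mean: 6.1500, 5.1500, 3.8500, -0.4500, 1.2500, -4.6500, -4.8500, -6.4500
Σ(x_t−x̄)(x_{t+1}−x̄) = (31.6725) + (19.8275) + (-1.7325) + (-0.5625) + (-5.8125) + (22.5525) + (31.2825) = 97.2275
Denominator Σ(x_t−x̄)² = 167.6800
r_1 = 97.2275 / 167.6800 = 0.580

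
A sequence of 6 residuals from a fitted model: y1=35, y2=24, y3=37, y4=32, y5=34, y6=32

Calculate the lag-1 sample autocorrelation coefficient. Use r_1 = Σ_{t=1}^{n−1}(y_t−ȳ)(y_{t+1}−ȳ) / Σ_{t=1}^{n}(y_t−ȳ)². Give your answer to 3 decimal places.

-0.629

Mean ȳ = (35 + 24 + 37 + 32 + 34 + 32)/6 = 32.3333
Σ(y_t−ȳ)(y_{t+1}−ȳ) = (-22.2222) + (-38.8889) + (-1.5556) + (-0.5556) + (-0.5556) = -63.7778
Denominator Σ(y_t−ȳ)² = 101.3333
r_1 = -63.7778 / 101.3333 = -0.629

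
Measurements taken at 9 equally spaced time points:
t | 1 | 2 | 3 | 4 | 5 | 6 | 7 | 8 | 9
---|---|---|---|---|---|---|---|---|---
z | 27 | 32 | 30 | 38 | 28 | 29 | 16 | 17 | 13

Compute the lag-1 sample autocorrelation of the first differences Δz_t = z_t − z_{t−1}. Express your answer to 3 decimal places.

First differences Δz: 5, -2, 8, -10, 1, -13, 1, -4
Mean of differences = -1.7500
Numerator Σ(Δz_t−Δz̄)(Δz_{t+1}−Δz̄) = -175.3125
Denominator Σ(Δz_t−Δz̄)² = 355.5000
r_1(Δz) = -175.3125 / 355.5000 = -0.493

-0.493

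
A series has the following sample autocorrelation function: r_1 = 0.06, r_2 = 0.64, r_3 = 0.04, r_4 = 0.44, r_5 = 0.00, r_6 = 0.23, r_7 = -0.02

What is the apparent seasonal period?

The largest autocorrelation is r_2 = 0.64, with weaker echoes at lags 4 (0.44) and 6 (0.23); the remaining lags stay at or below 0.06.
The dominant spike at lag 2 indicates a seasonal period of 2.

2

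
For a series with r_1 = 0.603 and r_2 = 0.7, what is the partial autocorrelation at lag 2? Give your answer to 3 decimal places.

0.529

φ_{22} = (r_2 − r_1²) / (1 − r_1²)
r_1² = (0.603)² = 0.363609
Numerator = 0.7 − 0.3636 = 0.3364; denominator = 1 − 0.3636 = 0.6364
φ_{22} = 0.3364 / 0.6364 = 0.529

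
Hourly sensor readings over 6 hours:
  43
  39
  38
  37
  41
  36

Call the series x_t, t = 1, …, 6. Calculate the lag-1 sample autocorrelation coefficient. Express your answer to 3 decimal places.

-0.235

Mean x̄ = (43 + 39 + 38 + 37 + 41 + 36)/6 = 39.0000
Numerator Σ_{t=1}^{5}(x_t−x̄)(x_{t+1}−x̄) = -8.0000
Denominator Σ(x_t−x̄)² = 34.0000
r_1 = -8.0000 / 34.0000 = -0.235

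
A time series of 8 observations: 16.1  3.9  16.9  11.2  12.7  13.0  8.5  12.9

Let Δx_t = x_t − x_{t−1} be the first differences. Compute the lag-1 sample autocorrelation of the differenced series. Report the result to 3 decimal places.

-0.665

First differences Δx: -12.2, 13.0, -5.7, 1.5, 0.3, -4.5, 4.4
Mean of differences = -0.4571
Numerator Σ(Δx_t−Δx̄)(Δx_{t+1}−Δx̄) = -260.0561
Denominator Σ(Δx_t−Δx̄)² = 390.8171
r_1(Δx) = -260.0561 / 390.8171 = -0.665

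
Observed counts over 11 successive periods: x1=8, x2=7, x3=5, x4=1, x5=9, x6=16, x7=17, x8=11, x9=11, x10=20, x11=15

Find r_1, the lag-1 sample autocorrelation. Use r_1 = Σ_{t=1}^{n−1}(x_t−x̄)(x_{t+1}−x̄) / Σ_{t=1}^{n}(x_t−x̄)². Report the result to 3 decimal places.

0.532

Mean x̄ = (8 + 7 + 5 + 1 + 9 + 16 + 17 + 11 + 11 + 20 + 15)/11 = 10.9091
Numerator Σ_{t=1}^{10}(x_t−x̄)(x_{t+1}−x̄) = 171.8099
Denominator Σ(x_t−x̄)² = 322.9091
r_1 = 171.8099 / 322.9091 = 0.532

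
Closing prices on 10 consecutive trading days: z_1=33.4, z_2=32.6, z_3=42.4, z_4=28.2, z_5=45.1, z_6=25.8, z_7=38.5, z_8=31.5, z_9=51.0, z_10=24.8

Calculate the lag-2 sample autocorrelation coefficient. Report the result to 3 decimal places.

0.442

Mean z̄ = (33.4 + 32.6 + 42.4 + 28.2 + 45.1 + 25.8 + 38.5 + 31.5 + 51.0 + 24.8)/10 = 35.3300
Numerator Σ_{t=1}^{8}(z_t−z̄)(z_{t+2}−z̄) = 300.3172
Denominator Σ(z_t−z̄)² = 679.4210
r_2 = 300.3172 / 679.4210 = 0.442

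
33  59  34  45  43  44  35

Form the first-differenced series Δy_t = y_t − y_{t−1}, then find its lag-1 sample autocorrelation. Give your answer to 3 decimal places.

-0.632

First differences Δy: 26, -25, 11, -2, 1, -9
Mean of differences = 0.3333
Numerator Σ(Δy_t−Δȳ)(Δy_{t+1}−Δȳ) = -953.1111
Denominator Σ(Δy_t−Δȳ)² = 1507.3333
r_1(Δy) = -953.1111 / 1507.3333 = -0.632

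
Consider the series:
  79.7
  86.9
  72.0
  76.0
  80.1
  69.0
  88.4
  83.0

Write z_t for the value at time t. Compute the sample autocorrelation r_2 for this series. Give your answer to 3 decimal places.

-0.089

Mean z̄ = (79.7 + 86.9 + 72.0 + 76.0 + 80.1 + 69.0 + 88.4 + 83.0)/8 = 79.3875
Deviations from mean: 0.3125, 7.5125, -7.3875, -3.3875, 0.7125, -10.3875, 9.0125, 3.6125
Σ(z_t−z̄)(z_{t+2}−z̄) = (-2.3086) + (-25.4486) + (-5.2636) + (35.1877) + (6.4214) + (-37.5248) = -28.9366
Denominator Σ(z_t−z̄)² = 325.2688
r_2 = -28.9366 / 325.2688 = -0.089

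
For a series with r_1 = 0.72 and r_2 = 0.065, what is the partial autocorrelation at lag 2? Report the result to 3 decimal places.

-0.941

φ_{22} = (r_2 − r_1²) / (1 − r_1²)
r_1² = (0.72)² = 0.5184
Numerator = 0.065 − 0.5184 = -0.4534; denominator = 1 − 0.5184 = 0.4816
φ_{22} = -0.4534 / 0.4816 = -0.941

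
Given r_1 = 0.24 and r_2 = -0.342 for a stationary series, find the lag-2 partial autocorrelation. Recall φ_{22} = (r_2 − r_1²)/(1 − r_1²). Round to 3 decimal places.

-0.424

φ_{22} = (r_2 − r_1²) / (1 − r_1²)
r_1² = (0.24)² = 0.0576
Numerator = -0.342 − 0.0576 = -0.3996; denominator = 1 − 0.0576 = 0.9424
φ_{22} = -0.3996 / 0.9424 = -0.424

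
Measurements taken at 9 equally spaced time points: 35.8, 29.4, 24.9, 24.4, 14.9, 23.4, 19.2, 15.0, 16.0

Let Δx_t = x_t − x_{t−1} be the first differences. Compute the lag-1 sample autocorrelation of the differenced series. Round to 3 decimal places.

First differences Δx: -6.4, -4.5, -0.5, -9.5, 8.5, -4.2, -4.2, 1.0
Mean of differences = -2.4750
Numerator Σ(Δx_t−Δx̄)(Δx_{t+1}−Δx̄) = -108.9756
Denominator Σ(Δx_t−Δx̄)² = 211.2350
r_1(Δx) = -108.9756 / 211.2350 = -0.516

-0.516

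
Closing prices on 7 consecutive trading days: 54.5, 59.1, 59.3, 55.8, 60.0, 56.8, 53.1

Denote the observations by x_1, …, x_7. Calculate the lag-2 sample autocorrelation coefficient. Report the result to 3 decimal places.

Mean x̄ = (54.5 + 59.1 + 59.3 + 55.8 + 60.0 + 56.8 + 53.1)/7 = 56.9429
Deviations from mean: -2.4429, 2.1571, 2.3571, -1.1429, 3.0571, -0.1429, -3.8429
Numerator Σ_{t=1}^{5}(x_t−x̄)(x_{t+2}−x̄) = -12.6022
Denominator Σ(x_t−x̄)² = 41.6171
r_2 = -12.6022 / 41.6171 = -0.303

-0.303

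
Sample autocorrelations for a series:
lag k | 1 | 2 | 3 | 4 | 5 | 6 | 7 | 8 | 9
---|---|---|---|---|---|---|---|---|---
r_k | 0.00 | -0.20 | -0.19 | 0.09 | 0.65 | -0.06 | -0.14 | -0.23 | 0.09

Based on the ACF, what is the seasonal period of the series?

The largest autocorrelation is r_5 = 0.65; the remaining lags stay at or below 0.09.
The dominant spike at lag 5 indicates a seasonal period of 5.

5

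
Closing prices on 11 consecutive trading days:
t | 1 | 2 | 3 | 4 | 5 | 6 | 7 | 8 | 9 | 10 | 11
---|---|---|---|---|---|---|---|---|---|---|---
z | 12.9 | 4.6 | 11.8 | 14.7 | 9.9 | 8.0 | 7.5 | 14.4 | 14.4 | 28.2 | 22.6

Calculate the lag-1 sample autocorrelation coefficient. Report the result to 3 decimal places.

0.452

Mean z̄ = (12.9 + 4.6 + 11.8 + 14.7 + 9.9 + 8.0 + 7.5 + 14.4 + 14.4 + 28.2 + 22.6)/11 = 13.5455
Numerator Σ_{t=1}^{10}(z_t−z̄)(z_{t+1}−z̄) = 209.6816
Denominator Σ(z_t−z̄)² = 463.6073
r_1 = 209.6816 / 463.6073 = 0.452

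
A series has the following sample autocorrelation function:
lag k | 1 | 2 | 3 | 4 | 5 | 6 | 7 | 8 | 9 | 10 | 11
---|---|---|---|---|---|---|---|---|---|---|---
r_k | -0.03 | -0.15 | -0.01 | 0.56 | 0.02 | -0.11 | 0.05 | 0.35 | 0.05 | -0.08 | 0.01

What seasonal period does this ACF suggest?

The largest autocorrelation is r_4 = 0.56, with a weaker echo at lag 8 (0.35); the remaining lags stay at or below 0.05.
The dominant spike at lag 4 indicates a seasonal period of 4.

4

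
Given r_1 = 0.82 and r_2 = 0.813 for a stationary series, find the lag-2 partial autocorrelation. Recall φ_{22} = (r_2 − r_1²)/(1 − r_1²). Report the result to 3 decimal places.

0.429

φ_{22} = (r_2 − r_1²) / (1 − r_1²)
r_1² = (0.82)² = 0.6724
Numerator = 0.813 − 0.6724 = 0.1406; denominator = 1 − 0.6724 = 0.3276
φ_{22} = 0.1406 / 0.3276 = 0.429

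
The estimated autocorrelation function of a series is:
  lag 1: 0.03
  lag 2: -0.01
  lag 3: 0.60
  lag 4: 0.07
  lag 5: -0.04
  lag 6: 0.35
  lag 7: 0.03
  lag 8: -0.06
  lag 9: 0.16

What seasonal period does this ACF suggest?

The largest autocorrelation is r_3 = 0.60, with weaker echoes at lags 6 (0.35) and 9 (0.16); the remaining lags stay at or below 0.07.
The dominant spike at lag 3 indicates a seasonal period of 3.

3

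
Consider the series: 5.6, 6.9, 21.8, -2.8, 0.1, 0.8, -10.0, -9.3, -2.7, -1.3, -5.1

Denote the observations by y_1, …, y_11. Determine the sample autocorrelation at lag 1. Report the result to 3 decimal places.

0.315

Mean ȳ = (5.6 + 6.9 + 21.8 − 2.8 + 0.1 + 0.8 − 10.0 − 9.3 − 2.7 − 1.3 − 5.1)/11 = 0.3636
Numerator Σ_{t=1}^{10}(y_t−ȳ)(y_{t+1}−ȳ) = 246.6650
Denominator Σ(y_t−ȳ)² = 782.7255
r_1 = 246.6650 / 782.7255 = 0.315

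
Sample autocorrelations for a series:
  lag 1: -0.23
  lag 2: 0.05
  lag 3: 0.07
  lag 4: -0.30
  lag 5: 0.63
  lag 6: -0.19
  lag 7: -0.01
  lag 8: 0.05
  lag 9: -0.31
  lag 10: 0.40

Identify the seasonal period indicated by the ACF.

The largest autocorrelation is r_5 = 0.63, with a weaker echo at lag 10 (0.40); the remaining lags stay at or below 0.07.
The dominant spike at lag 5 indicates a seasonal period of 5.

5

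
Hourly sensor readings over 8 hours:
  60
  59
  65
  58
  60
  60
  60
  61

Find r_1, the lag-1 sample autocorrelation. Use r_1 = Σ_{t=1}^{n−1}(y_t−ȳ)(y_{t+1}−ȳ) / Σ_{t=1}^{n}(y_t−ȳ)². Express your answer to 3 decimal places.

-0.532

Mean ȳ = (60 + 59 + 65 + 58 + 60 + 60 + 60 + 61)/8 = 60.3750
Deviations from mean: -0.3750, -1.3750, 4.6250, -2.3750, -0.3750, -0.3750, -0.3750, 0.6250
Numerator Σ_{t=1}^{7}(y_t−ȳ)(y_{t+1}−ȳ) = -15.8906
Denominator Σ(y_t−ȳ)² = 29.8750
r_1 = -15.8906 / 29.8750 = -0.532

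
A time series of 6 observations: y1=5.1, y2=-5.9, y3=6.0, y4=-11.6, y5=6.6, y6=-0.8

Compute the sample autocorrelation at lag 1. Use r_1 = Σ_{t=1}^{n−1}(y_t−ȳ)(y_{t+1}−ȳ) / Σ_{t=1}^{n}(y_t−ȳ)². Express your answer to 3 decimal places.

-0.789

Mean ȳ = (5.1 − 5.9 + 6.0 − 11.6 + 6.6 − 0.8)/6 = -0.1000
Deviations from mean: 5.2000, -5.8000, 6.1000, -11.5000, 6.7000, -0.7000
Numerator Σ_{t=1}^{5}(y_t−ȳ)(y_{t+1}−ȳ) = -217.4300
Denominator Σ(y_t−ȳ)² = 275.5200
r_1 = -217.4300 / 275.5200 = -0.789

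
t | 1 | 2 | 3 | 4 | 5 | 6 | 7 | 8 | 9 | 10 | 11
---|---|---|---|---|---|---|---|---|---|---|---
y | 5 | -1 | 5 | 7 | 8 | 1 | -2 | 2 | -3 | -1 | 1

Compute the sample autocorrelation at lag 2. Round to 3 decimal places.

Mean ȳ = (5 − 1 + 5 + 7 + 8 + 1 − 2 + 2 − 3 − 1 + 1)/11 = 2.0000
Numerator Σ_{t=1}^{9}(y_t−ȳ)(y_{t+2}−ȳ) = 8.0000
Denominator Σ(y_t−ȳ)² = 140.0000
r_2 = 8.0000 / 140.0000 = 0.057

0.057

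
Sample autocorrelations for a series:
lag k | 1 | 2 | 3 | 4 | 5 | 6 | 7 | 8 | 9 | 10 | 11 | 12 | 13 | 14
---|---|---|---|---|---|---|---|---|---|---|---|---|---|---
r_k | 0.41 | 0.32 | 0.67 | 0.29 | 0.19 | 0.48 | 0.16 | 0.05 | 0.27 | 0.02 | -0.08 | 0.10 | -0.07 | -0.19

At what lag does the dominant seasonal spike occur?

3

The largest autocorrelation is r_3 = 0.67, with a weaker echo at lag 6 (0.48); the remaining lags stay at or below 0.41. The elevated value at lag 1 (0.41), dropping to 0.32 at lag 2, reflects decaying short-term dependence rather than seasonality.
The dominant spike at lag 3 indicates a seasonal period of 3.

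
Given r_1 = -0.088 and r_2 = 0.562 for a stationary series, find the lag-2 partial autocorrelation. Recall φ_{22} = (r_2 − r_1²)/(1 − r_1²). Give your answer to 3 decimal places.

0.559

φ_{22} = (r_2 − r_1²) / (1 − r_1²)
r_1² = (-0.088)² = 0.007744
Numerator = 0.562 − 0.0077 = 0.5543; denominator = 1 − 0.0077 = 0.9923
φ_{22} = 0.5543 / 0.9923 = 0.559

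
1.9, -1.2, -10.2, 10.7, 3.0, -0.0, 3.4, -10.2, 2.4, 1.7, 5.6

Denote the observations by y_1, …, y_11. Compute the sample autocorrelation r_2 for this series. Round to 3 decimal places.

Mean ȳ = (1.9 − 1.2 − 10.2 + 10.7 + 3.0 − 0.0 + 3.4 − 10.2 + 2.4 + 1.7 + 5.6)/11 = 0.6455
Numerator Σ_{t=1}^{9}(y_t−ȳ)(y_{t+2}−ȳ) = -48.6123
Denominator Σ(y_t−ȳ)² = 383.6073
r_2 = -48.6123 / 383.6073 = -0.127

-0.127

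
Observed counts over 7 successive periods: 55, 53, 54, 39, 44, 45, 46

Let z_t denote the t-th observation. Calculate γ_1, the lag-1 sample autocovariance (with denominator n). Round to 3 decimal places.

Mean z̄ = (55 + 53 + 54 + 39 + 44 + 45 + 46)/7 = 48.0000
Deviations: 7.0000, 5.0000, 6.0000, -9.0000, -4.0000, -3.0000, -2.0000
Σ_{t=1}^{6}(z_t−z̄)(z_{t+1}−z̄) = 65.0000
γ_1 = 65.0000 / 7 = 9.286

9.286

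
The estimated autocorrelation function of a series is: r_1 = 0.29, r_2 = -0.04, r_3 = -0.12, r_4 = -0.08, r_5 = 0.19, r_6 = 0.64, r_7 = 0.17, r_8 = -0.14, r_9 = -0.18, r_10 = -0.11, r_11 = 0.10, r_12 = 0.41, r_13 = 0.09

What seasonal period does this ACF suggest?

6

The largest autocorrelation is r_6 = 0.64, with a weaker echo at lag 12 (0.41); the remaining lags stay at or below 0.29.
The dominant spike at lag 6 indicates a seasonal period of 6.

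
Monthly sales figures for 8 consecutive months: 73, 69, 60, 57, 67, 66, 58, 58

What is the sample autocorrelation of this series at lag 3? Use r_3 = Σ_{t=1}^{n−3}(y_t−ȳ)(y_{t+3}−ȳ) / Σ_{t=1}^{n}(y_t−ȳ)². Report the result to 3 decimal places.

-0.137

Mean ȳ = (73 + 69 + 60 + 57 + 67 + 66 + 58 + 58)/8 = 63.5000
Deviations from mean: 9.5000, 5.5000, -3.5000, -6.5000, 3.5000, 2.5000, -5.5000, -5.5000
Σ(y_t−ȳ)(y_{t+3}−ȳ) = (-61.7500) + (19.2500) + (-8.7500) + (35.7500) + (-19.2500) = -34.7500
Denominator Σ(y_t−ȳ)² = 254.0000
r_3 = -34.7500 / 254.0000 = -0.137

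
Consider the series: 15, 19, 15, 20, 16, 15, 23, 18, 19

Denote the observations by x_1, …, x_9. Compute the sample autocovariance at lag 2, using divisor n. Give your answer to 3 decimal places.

Mean x̄ = (15 + 19 + 15 + 20 + 16 + 15 + 23 + 18 + 19)/9 = 17.7778
Σ_{t=1}^{7}(x_t−x̄)(x_{t+2}−x̄) = 5.6790
γ_2 = 5.6790 / 9 = 0.631

0.631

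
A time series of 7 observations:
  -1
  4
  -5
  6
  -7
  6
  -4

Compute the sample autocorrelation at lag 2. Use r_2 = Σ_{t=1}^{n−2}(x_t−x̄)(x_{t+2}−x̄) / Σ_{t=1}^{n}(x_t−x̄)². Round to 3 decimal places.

Mean x̄ = (-1 + 4 − 5 + 6 − 7 + 6 − 4)/7 = -0.1429
Deviations from mean: -0.8571, 4.1429, -4.8571, 6.1429, -6.8571, 6.1429, -3.8571
Σ(x_t−x̄)(x_{t+2}−x̄) = (4.1633) + (25.4490) + (33.3061) + (37.7347) + (26.4490) = 127.1020
Denominator Σ(x_t−x̄)² = 178.8571
r_2 = 127.1020 / 178.8571 = 0.711

0.711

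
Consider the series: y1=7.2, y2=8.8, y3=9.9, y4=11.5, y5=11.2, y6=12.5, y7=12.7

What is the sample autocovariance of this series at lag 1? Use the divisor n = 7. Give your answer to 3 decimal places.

1.781

Mean ȳ = (7.2 + 8.8 + 9.9 + 11.5 + 11.2 + 12.5 + 12.7)/7 = 10.5429
Deviations: -3.3429, -1.7429, -0.6429, 0.9571, 0.6571, 1.9571, 2.1571
Σ_{t=1}^{6}(y_t−ȳ)(y_{t+1}−ȳ) = 12.4682
γ_1 = 12.4682 / 7 = 1.781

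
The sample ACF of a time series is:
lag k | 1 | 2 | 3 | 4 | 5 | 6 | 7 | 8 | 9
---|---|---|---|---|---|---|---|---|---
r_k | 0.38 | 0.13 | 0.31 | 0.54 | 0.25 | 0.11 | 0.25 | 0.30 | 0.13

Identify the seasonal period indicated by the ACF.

4

The largest autocorrelation is r_4 = 0.54; the remaining lags stay at or below 0.38. The elevated value at lag 1 (0.38), dropping to 0.13 at lag 2, reflects decaying short-term dependence rather than seasonality.
The dominant spike at lag 4 indicates a seasonal period of 4.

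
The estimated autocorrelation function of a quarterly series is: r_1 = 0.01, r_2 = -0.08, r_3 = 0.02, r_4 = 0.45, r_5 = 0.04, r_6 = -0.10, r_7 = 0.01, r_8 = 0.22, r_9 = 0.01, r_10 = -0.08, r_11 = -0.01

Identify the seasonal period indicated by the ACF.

4

The largest autocorrelation is r_4 = 0.45, with a weaker echo at lag 8 (0.22); the remaining lags stay at or below 0.04.
The dominant spike at lag 4 indicates a seasonal period of 4.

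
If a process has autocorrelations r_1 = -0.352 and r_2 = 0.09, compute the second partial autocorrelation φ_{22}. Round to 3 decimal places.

-0.039

φ_{22} = (r_2 − r_1²) / (1 − r_1²)
r_1² = (-0.352)² = 0.123904
Numerator = 0.09 − 0.1239 = -0.0339; denominator = 1 − 0.1239 = 0.8761
φ_{22} = -0.0339 / 0.8761 = -0.039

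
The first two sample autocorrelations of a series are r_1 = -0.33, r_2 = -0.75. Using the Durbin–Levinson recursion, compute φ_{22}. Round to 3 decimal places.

-0.964

φ_{22} = (r_2 − r_1²) / (1 − r_1²)
r_1² = (-0.33)² = 0.1089
Numerator = -0.75 − 0.1089 = -0.8589; denominator = 1 − 0.1089 = 0.8911
φ_{22} = -0.8589 / 0.8911 = -0.964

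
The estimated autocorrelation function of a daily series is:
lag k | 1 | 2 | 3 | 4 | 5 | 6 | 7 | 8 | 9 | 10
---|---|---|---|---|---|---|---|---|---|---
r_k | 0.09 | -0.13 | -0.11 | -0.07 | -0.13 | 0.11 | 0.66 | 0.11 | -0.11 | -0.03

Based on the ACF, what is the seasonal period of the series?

7

The largest autocorrelation is r_7 = 0.66; the remaining lags stay at or below 0.11.
The dominant spike at lag 7 indicates a seasonal period of 7.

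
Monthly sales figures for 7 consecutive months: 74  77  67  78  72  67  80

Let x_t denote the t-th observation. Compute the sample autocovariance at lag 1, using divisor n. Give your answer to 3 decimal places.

Mean x̄ = (74 + 77 + 67 + 78 + 72 + 67 + 80)/7 = 73.5714
Deviations: 0.4286, 3.4286, -6.5714, 4.4286, -1.5714, -6.5714, 6.4286
Σ_{t=1}^{6}(x_t−x̄)(x_{t+1}−x̄) = -89.0408
γ_1 = -89.0408 / 7 = -12.720

-12.720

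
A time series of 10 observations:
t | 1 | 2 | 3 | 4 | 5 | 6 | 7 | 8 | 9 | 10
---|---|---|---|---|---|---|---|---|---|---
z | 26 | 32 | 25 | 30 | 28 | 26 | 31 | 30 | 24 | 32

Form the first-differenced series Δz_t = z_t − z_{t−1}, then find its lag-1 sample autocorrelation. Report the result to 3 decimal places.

-0.563

First differences Δz: 6, -7, 5, -2, -2, 5, -1, -6, 8
Mean of differences = 0.6667
Numerator Σ(Δz_t−Δz̄)(Δz_{t+1}−Δz̄) = -135.1111
Denominator Σ(Δz_t−Δz̄)² = 240.0000
r_1(Δz) = -135.1111 / 240.0000 = -0.563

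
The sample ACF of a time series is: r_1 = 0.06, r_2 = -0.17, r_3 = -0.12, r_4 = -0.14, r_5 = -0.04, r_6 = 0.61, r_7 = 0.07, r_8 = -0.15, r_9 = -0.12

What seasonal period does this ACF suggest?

6

The largest autocorrelation is r_6 = 0.61; the remaining lags stay at or below 0.07.
The dominant spike at lag 6 indicates a seasonal period of 6.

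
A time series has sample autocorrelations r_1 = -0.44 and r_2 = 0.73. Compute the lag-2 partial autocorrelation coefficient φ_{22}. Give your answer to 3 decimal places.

φ_{22} = (r_2 − r_1²) / (1 − r_1²)
r_1² = (-0.44)² = 0.1936
Numerator = 0.73 − 0.1936 = 0.5364; denominator = 1 − 0.1936 = 0.8064
φ_{22} = 0.5364 / 0.8064 = 0.665

0.665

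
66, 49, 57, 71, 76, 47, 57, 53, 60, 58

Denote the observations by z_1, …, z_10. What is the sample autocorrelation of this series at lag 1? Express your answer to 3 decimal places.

-0.058

Mean z̄ = (66 + 49 + 57 + 71 + 76 + 47 + 57 + 53 + 60 + 58)/10 = 59.4000
Numerator Σ_{t=1}^{9}(z_t−z̄)(z_{t+1}−z̄) = -44.3600
Denominator Σ(z_t−z̄)² = 770.4000
r_1 = -44.3600 / 770.4000 = -0.058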